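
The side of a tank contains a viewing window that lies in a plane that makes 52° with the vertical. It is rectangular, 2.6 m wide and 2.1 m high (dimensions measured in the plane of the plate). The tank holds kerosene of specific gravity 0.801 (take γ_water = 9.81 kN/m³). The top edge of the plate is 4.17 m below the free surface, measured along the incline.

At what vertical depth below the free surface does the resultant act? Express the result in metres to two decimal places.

γ = 0.801 × 9.81 = 7.85781 kN/m³.
The plate makes 52° with the vertical, i.e. θ = 90° − 52° = 38° to the horizontal. Measuring y along the incline from the free-surface line, vertical depth h = y·sinθ with sinθ = 0.615661.
The centroid lies 2.1/2 = 1.05 m below the top edge, so y_c = 4.17 + 1.05 = 5.22 m and h_c = 5.22 × 0.615661 = 3.21375 m.
A = 2.6 × 2.1 = 5.46 m².
Resultant F = γ·h_c·A = 7.85781 × 3.21375 × 5.46 = 137.882 kN.
I_c = b·h³/12 = 2.6 × 2.1³/12 = 2.00655 m⁴.
Centre of pressure: y_p = y_c + I_c/(y_c·A) = 5.22 + 2.00655/(5.22 × 5.46) = 5.22 + 0.0704023 = 5.2904 m along the plane.
Vertically, h_p = y_p·sinθ = 5.2904 × 0.615661 = 3.25709 m.

h_p = 3.26 m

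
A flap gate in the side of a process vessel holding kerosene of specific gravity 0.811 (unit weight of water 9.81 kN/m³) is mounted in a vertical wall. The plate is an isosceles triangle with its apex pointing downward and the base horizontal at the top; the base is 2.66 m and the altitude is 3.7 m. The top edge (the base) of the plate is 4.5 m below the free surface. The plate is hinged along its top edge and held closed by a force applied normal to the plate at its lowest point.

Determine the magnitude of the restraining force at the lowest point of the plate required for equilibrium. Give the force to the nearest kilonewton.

γ = 0.811 × 9.81 = 7.95591 kN/m³.
With the apex down, the centroid sits h/3 = 3.7/3 = 1.23333 m below the base (the top edge), so the centroid depth is h_c = 4.5 + 1.23333 = 5.73333 m.
A = ½ × 2.66 × 3.7 = 4.921 m².
Resultant F = γ·h_c·A = 7.95591 × 5.73333 × 4.921 = 224.466 kN.
I_c = b·h³/36 = 2.66 × 3.7³/36 = 3.74269 m⁴.
Centre of pressure: y_p = y_c + I_c/(y_c·A) = 5.73333 + 3.74269/(5.73333 × 4.921) = 5.73333 + 0.132655 = 5.86598 m along the plane.
The resultant acts 1.23333 + 0.132655 = 1.36599 m (along the plate) below the hinge at the top edge, so the moment about the hinge is M = F × 1.36599 = 224.466 × 1.36599 = 306.618 kN·m.
A normal force at the bottom, 3.7 m from the hinge, must supply this moment: P = 306.618/3.7 = 82.8697 kN.

P ≈ 83 kN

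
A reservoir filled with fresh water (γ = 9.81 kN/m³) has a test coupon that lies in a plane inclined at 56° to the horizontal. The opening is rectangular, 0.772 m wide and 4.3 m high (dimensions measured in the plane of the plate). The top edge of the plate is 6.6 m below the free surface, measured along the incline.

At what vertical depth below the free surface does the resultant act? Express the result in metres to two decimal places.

h_p = 7.40 m

γ = 9.81 kN/m³.
Let θ = 56° be the plate's angle to the horizontal; measure y along the incline from where the plane meets the free surface. Vertical depth h = y·sinθ with sinθ = 0.829038.
The centroid lies 4.3/2 = 2.15 m below the top edge, so y_c = 6.6 + 2.15 = 8.75 m and h_c = 8.75 × 0.829038 = 7.25408 m.
A = 0.772 × 4.3 = 3.3196 m².
Resultant F = γ·h_c·A = 9.81 × 7.25408 × 3.3196 = 236.231 kN.
I_c = b·h³/12 = 0.772 × 4.3³/12 = 5.11495 m⁴.
Centre of pressure: y_p = y_c + I_c/(y_c·A) = 8.75 + 5.11495/(8.75 × 3.3196) = 8.75 + 0.176095 = 8.9261 m along the plane.
Vertically, h_p = y_p·sinθ = 8.9261 × 0.829038 = 7.40008 m.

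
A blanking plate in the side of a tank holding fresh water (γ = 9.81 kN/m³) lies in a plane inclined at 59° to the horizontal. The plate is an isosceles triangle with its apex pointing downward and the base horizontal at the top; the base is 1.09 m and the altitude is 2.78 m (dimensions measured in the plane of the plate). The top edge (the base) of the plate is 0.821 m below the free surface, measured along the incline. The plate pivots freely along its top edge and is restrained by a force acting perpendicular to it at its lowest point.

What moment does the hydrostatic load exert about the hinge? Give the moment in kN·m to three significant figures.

γ = 9.81 kN/m³.
Let θ = 59° be the plate's angle to the horizontal; measure y along the incline from where the plane meets the free surface. Vertical depth h = y·sinθ with sinθ = 0.857167.
With the apex down, the centroid sits h/3 = 2.78/3 = 0.926667 m below the base (the top edge), so y_c = 0.821 + 0.926667 = 1.74767 m and h_c = 1.74767 × 0.857167 = 1.49805 m.
A = ½ × 1.09 × 2.78 = 1.5151 m².
Resultant F = γ·h_c·A = 9.81 × 1.49805 × 1.5151 = 22.2657 kN.
I_c = b·h³/36 = 1.09 × 2.78³/36 = 0.650517 m⁴.
Centre of pressure: y_p = y_c + I_c/(y_c·A) = 1.74767 + 0.650517/(1.74767 × 1.5151) = 1.74767 + 0.245673 = 1.99334 m along the plane.
The resultant acts 0.926667 + 0.245673 = 1.17234 m (along the plate) below the hinge at the top edge, so the moment about the hinge is M = F × 1.17234 = 22.2657 × 1.17234 = 26.103 kN·m.

M ≈ 26.1 kN·m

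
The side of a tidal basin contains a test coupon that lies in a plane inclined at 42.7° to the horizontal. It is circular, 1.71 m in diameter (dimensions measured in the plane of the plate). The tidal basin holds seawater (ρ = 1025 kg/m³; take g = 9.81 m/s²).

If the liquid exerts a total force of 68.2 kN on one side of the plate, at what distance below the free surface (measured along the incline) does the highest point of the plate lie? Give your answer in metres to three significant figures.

γ = ρg = 1025 × 9.81 / 1000 = 10.05525 kN/m³.
A = π(0.855)² = 2.29658 m².
From F = γ·h_c·A, the centroid depth is h_c = 68.2/(10.05525 × 2.29658) = 2.95332 m.
Let θ = 42.7° be the plate's angle to the horizontal; measure y along the incline from where the plane meets the free surface. Vertical depth h = y·sinθ with sinθ = 0.678160.
Along the incline, y_c = h_c/sinθ = 2.95332/0.678160 = 4.3549 m.
The centroid is at the centre, 0.855 m below the top of the plate, so the highest point sits at y_top = 4.3549 − 0.855 = 3.4999 m along the incline.

y_top ≈ 3.50 m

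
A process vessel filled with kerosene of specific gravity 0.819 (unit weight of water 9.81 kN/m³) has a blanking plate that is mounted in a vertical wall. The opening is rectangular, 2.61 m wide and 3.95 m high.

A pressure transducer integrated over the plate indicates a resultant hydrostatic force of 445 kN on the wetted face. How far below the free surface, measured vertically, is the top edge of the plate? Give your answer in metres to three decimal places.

d_top ≈ 3.397 m

γ = 0.819 × 9.81 = 8.03439 kN/m³.
A = 2.61 × 3.95 = 10.3095 m².
From F = γ·h_c·A, the centroid depth is h_c = 445/(8.03439 × 10.3095) = 5.37241 m.
The centroid lies 3.95/2 = 1.975 m below the top edge, so the top edge sits at h_top = 5.37241 − 1.975 = 3.39741 m below the surface.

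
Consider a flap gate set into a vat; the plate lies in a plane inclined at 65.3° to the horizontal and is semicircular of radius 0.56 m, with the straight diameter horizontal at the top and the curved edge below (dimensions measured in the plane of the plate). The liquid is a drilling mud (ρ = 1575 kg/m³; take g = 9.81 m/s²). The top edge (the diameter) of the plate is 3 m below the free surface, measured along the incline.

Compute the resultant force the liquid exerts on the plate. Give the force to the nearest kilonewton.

F ≈ 22 kN

γ = ρg = 1575 × 9.81 / 1000 = 15.45075 kN/m³.
Let θ = 65.3° be the plate's angle to the horizontal; measure y along the incline from where the plane meets the free surface. Vertical depth h = y·sinθ with sinθ = 0.908508.
The centroid of a semicircle lies 4r/(3π) = 0.237671 m from the diameter, here below the top edge, so y_c = 3 + 0.237671 = 3.23767 m and h_c = 3.23767 × 0.908508 = 2.94145 m.
A = πr²/2 = π × 0.56²/2 = 0.492602 m².
Resultant F = γ·h_c·A = 15.45075 × 2.94145 × 0.492602 = 22.3876 kN.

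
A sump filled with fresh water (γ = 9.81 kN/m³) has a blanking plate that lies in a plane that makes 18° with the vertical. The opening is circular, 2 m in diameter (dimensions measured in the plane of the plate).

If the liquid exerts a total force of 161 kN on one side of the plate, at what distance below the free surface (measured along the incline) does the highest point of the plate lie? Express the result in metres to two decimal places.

γ = 9.81 kN/m³.
A = π(1)² = 3.14159 m².
From F = γ·h_c·A, the centroid depth is h_c = 161/(9.81 × 3.14159) = 5.22405 m.
The plate makes 18° with the vertical, i.e. θ = 90° − 18° = 72° to the horizontal. Measuring y along the incline from the free-surface line, vertical depth h = y·sinθ with sinθ = 0.951057.
Along the incline, y_c = h_c/sinθ = 5.22405/0.951057 = 5.49289 m.
The centroid is at the centre, 1 m below the top of the plate, so the highest point sits at y_top = 5.49289 − 1 = 4.49289 m along the incline.

y_top ≈ 4.49 m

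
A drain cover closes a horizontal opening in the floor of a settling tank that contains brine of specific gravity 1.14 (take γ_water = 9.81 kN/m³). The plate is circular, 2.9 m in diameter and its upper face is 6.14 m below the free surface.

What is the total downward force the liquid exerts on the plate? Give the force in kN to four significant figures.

γ = 1.14 × 9.81 = 11.1834 kN/m³.
The plate is horizontal, so pressure is uniform at p = γ·h = 11.1834 × 6.14 = 68.6661 kN/m².
A = π(1.45)² = 6.6052 m².
F = p·A = 68.6661 × 6.6052 = 453.553 kN.

F ≈ 453.6 kN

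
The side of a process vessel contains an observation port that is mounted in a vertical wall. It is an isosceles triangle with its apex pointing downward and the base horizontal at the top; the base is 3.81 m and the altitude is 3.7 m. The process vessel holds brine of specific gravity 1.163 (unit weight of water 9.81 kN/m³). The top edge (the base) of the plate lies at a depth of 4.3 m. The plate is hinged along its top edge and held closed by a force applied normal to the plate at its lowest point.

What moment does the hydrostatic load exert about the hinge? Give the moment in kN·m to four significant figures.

γ = 1.163 × 9.81 = 11.40903 kN/m³.
With the apex down, the centroid sits h/3 = 3.7/3 = 1.23333 m below the base (the top edge), so the centroid depth is h_c = 4.3 + 1.23333 = 5.53333 m.
A = ½ × 3.81 × 3.7 = 7.0485 m².
Resultant F = γ·h_c·A = 11.40903 × 5.53333 × 7.0485 = 444.971 kN.
I_c = b·h³/36 = 3.81 × 3.7³/36 = 5.36078 m⁴.
Centre of pressure: y_p = y_c + I_c/(y_c·A) = 5.53333 + 5.36078/(5.53333 × 7.0485) = 5.53333 + 0.13745 = 5.67078 m along the plane.
The resultant acts 1.23333 + 0.13745 = 1.37078 m (along the plate) below the hinge at the top edge, so the moment about the hinge is M = F × 1.37078 = 444.971 × 1.37078 = 609.957 kN·m.

M ≈ 610.0 kN·m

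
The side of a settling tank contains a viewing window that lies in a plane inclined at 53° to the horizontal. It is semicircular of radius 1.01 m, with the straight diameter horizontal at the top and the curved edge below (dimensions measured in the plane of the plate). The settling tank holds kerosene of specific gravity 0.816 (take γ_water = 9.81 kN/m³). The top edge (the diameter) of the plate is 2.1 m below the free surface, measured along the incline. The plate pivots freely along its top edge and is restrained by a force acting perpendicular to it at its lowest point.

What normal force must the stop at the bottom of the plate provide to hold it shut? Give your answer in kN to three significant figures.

P ≈ 11.7 kN

γ = 0.816 × 9.81 = 8.00496 kN/m³.
Let θ = 53° be the plate's angle to the horizontal; measure y along the incline from where the plane meets the free surface. Vertical depth h = y·sinθ with sinθ = 0.798636.
The centroid of a semicircle lies 4r/(3π) = 0.428657 m from the diameter, here below the top edge, so y_c = 2.1 + 0.428657 = 2.52866 m and h_c = 2.52866 × 0.798636 = 2.01948 m.
A = πr²/2 = π × 1.01²/2 = 1.60237 m².
Resultant F = γ·h_c·A = 8.00496 × 2.01948 × 1.60237 = 25.9037 kN.
I_c = (π/8 − 8/(9π))·r⁴ = 0.109757 × 1.01⁴ = 0.114214 m⁴.
Centre of pressure: y_p = y_c + I_c/(y_c·A) = 2.52866 + 0.114214/(2.52866 × 1.60237) = 2.52866 + 0.0281881 = 2.55685 m along the plane.
The resultant acts 0.428657 + 0.0281881 = 0.456845 m (along the plate) below the hinge at the top edge, so the moment about the hinge is M = F × 0.456845 = 25.9037 × 0.456845 = 11.834 kN·m.
A normal force at the bottom, 1.01 m from the hinge, must supply this moment: P = 11.834/1.01 = 11.7168 kN.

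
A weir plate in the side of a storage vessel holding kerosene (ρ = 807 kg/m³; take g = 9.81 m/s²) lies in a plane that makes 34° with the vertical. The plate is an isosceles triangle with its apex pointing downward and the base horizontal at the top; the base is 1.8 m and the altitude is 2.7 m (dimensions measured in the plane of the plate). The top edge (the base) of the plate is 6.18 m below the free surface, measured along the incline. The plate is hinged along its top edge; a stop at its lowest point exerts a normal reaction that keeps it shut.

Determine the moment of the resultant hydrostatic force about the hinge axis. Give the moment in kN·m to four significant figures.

M ≈ 108.1 kN·m

γ = ρg = 807 × 9.81 / 1000 = 7.91667 kN/m³.
The plate makes 34° with the vertical, i.e. θ = 90° − 34° = 56° to the horizontal. Measuring y along the incline from the free-surface line, vertical depth h = y·sinθ with sinθ = 0.829038.
With the apex down, the centroid sits h/3 = 2.7/3 = 0.9 m below the base (the top edge), so y_c = 6.18 + 0.9 = 7.08 m and h_c = 7.08 × 0.829038 = 5.86959 m.
A = ½ × 1.8 × 2.7 = 2.43 m².
Resultant F = γ·h_c·A = 7.91667 × 5.86959 × 2.43 = 112.916 kN.
I_c = b·h³/36 = 1.8 × 2.7³/36 = 0.98415 m⁴.
Centre of pressure: y_p = y_c + I_c/(y_c·A) = 7.08 + 0.98415/(7.08 × 2.43) = 7.08 + 0.0572034 = 7.1372 m along the plane.
The resultant acts 0.9 + 0.0572034 = 0.957203 m (along the plate) below the hinge at the top edge, so the moment about the hinge is M = F × 0.957203 = 112.916 × 0.957203 = 108.084 kN·m.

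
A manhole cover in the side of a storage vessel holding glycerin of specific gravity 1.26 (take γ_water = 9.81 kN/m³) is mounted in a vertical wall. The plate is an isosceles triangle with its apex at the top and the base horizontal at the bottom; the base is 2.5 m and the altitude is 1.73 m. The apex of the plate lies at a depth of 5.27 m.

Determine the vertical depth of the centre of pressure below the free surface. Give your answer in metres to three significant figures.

γ = 1.26 × 9.81 = 12.3606 kN/m³.
With the apex up, the centroid sits 2h/3 = 2 × 1.73/3 = 1.15333 m below the apex, so the centroid depth is h_c = 5.27 + 1.15333 = 6.42333 m.
A = ½ × 2.5 × 1.73 = 2.1625 m².
Resultant F = γ·h_c·A = 12.3606 × 6.42333 × 2.1625 = 171.694 kN.
I_c = b·h³/36 = 2.5 × 1.73³/36 = 0.359564 m⁴.
Centre of pressure: y_p = y_c + I_c/(y_c·A) = 6.42333 + 0.359564/(6.42333 × 2.1625) = 6.42333 + 0.0258857 = 6.44922 m along the plane.

h_p = 6.45 m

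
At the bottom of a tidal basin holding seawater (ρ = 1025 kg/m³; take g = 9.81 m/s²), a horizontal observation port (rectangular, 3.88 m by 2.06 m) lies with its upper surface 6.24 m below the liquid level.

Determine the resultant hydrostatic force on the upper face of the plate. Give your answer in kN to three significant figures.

γ = ρg = 1025 × 9.81 / 1000 = 10.05525 kN/m³.
The plate is horizontal, so pressure is uniform at p = γ·h = 10.05525 × 6.24 = 62.7448 kN/m².
A = 3.88 × 2.06 = 7.9928 m².
F = p·A = 62.7448 × 7.9928 = 501.507 kN.

F ≈ 502 kN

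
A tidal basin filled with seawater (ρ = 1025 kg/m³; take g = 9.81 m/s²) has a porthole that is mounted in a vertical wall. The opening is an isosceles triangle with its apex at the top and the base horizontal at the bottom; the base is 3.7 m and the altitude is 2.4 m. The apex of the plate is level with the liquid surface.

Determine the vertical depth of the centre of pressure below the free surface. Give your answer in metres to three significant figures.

γ = ρg = 1025 × 9.81 / 1000 = 10.05525 kN/m³.
With the apex up, the centroid sits 2h/3 = 2 × 2.4/3 = 1.6 m below the apex, so the centroid depth is h_c = 1.6 m.
A = ½ × 3.7 × 2.4 = 4.44 m².
Resultant F = γ·h_c·A = 10.05525 × 1.6 × 4.44 = 71.4325 kN.
I_c = b·h³/36 = 3.7 × 2.4³/36 = 1.4208 m⁴.
Centre of pressure: y_p = y_c + I_c/(y_c·A) = 1.6 + 1.4208/(1.6 × 4.44) = 1.6 + 0.2 = 1.8 m along the plane.

h_p = 1.80 m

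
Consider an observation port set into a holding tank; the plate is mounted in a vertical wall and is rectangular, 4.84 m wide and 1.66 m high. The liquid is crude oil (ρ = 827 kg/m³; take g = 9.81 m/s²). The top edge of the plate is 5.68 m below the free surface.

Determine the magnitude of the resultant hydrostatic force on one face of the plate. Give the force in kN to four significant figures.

F ≈ 424.3 kN

γ = ρg = 827 × 9.81 / 1000 = 8.11287 kN/m³.
The centroid lies 1.66/2 = 0.83 m below the top edge, so the centroid depth is h_c = 5.68 + 0.83 = 6.51 m.
A = 4.84 × 1.66 = 8.0344 m².
Resultant F = γ·h_c·A = 8.11287 × 6.51 × 8.0344 = 424.335 kN.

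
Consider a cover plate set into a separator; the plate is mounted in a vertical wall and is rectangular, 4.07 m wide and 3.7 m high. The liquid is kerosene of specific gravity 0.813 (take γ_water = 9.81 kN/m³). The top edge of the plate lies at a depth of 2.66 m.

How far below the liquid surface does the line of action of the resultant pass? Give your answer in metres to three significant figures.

γ = 0.813 × 9.81 = 7.97553 kN/m³.
The centroid lies 3.7/2 = 1.85 m below the top edge, so the centroid depth is h_c = 2.66 + 1.85 = 4.51 m.
A = 4.07 × 3.7 = 15.059 m².
Resultant F = γ·h_c·A = 7.97553 × 4.51 × 15.059 = 541.667 kN.
I_c = b·h³/12 = 4.07 × 3.7³/12 = 17.1798 m⁴.
Centre of pressure: y_p = y_c + I_c/(y_c·A) = 4.51 + 17.1798/(4.51 × 15.059) = 4.51 + 0.252956 = 4.76296 m along the plane.

h_p = 4.76 m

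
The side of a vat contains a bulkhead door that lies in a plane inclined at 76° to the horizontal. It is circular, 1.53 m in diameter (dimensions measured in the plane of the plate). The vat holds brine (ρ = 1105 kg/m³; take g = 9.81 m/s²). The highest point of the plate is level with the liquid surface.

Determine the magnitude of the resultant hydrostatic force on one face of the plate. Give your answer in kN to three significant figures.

γ = ρg = 1105 × 9.81 / 1000 = 10.84005 kN/m³.
Let θ = 76° be the plate's angle to the horizontal; measure y along the incline from where the plane meets the free surface. Vertical depth h = y·sinθ with sinθ = 0.970296.
The centroid is at the centre, 0.765 m below the top of the plate, so y_c = 0.765 m and h_c = 0.765 × 0.970296 = 0.742276 m.
A = π(0.765)² = 1.83854 m².
Resultant F = γ·h_c·A = 10.84005 × 0.742276 × 1.83854 = 14.7935 kN.

F ≈ 14.8 kN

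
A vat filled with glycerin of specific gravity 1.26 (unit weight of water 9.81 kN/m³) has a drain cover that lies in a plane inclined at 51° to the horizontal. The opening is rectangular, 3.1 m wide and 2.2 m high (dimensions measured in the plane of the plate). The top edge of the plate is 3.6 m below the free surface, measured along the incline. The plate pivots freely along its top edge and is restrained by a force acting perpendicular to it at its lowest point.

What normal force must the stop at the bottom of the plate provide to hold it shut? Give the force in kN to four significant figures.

γ = 1.26 × 9.81 = 12.3606 kN/m³.
Let θ = 51° be the plate's angle to the horizontal; measure y along the incline from where the plane meets the free surface. Vertical depth h = y·sinθ with sinθ = 0.777146.
The centroid lies 2.2/2 = 1.1 m below the top edge, so y_c = 3.6 + 1.1 = 4.7 m and h_c = 4.7 × 0.777146 = 3.65259 m.
A = 3.1 × 2.2 = 6.82 m².
Resultant F = γ·h_c·A = 12.3606 × 3.65259 × 6.82 = 307.911 kN.
I_c = b·h³/12 = 3.1 × 2.2³/12 = 2.75073 m⁴.
Centre of pressure: y_p = y_c + I_c/(y_c·A) = 4.7 + 2.75073/(4.7 × 6.82) = 4.7 + 0.0858155 = 4.78582 m along the plane.
The resultant acts 1.1 + 0.0858155 = 1.18582 m (along the plate) below the hinge at the top edge, so the moment about the hinge is M = F × 1.18582 = 307.911 × 1.18582 = 365.127 kN·m.
A normal force at the bottom, 2.2 m from the hinge, must supply this moment: P = 365.127/2.2 = 165.967 kN.

P ≈ 166.0 kN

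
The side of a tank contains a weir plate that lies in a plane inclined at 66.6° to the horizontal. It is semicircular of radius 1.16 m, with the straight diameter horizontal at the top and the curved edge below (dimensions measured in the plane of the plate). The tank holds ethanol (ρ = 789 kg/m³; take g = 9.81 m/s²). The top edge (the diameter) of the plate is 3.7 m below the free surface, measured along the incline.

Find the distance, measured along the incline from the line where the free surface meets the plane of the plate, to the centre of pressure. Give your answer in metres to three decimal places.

y_p = 4.215 m

γ = ρg = 789 × 9.81 / 1000 = 7.74009 kN/m³.
Let θ = 66.6° be the plate's angle to the horizontal; measure y along the incline from where the plane meets the free surface. Vertical depth h = y·sinθ with sinθ = 0.917755.
The centroid of a semicircle lies 4r/(3π) = 0.492319 m from the diameter, here below the top edge, so y_c = 3.7 + 0.492319 = 4.19232 m and h_c = 4.19232 × 0.917755 = 3.84752 m.
A = πr²/2 = π × 1.16²/2 = 2.11366 m².
Resultant F = γ·h_c·A = 7.74009 × 3.84752 × 2.11366 = 62.9451 kN.
I_c = (π/8 − 8/(9π))·r⁴ = 0.109757 × 1.16⁴ = 0.19873 m⁴.
Centre of pressure: y_p = y_c + I_c/(y_c·A) = 4.19232 + 0.19873/(4.19232 × 2.11366) = 4.19232 + 0.0224271 = 4.21475 m along the plane.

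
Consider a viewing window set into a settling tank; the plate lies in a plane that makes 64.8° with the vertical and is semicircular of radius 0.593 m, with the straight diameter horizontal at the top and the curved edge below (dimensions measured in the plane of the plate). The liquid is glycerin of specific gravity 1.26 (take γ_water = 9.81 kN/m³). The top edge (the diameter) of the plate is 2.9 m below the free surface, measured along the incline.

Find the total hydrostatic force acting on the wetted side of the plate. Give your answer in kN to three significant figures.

F ≈ 9.16 kN

γ = 1.26 × 9.81 = 12.3606 kN/m³.
The plate makes 64.8° with the vertical, i.e. θ = 90° − 64.8° = 25.2° to the horizontal. Measuring y along the incline from the free-surface line, vertical depth h = y·sinθ with sinθ = 0.425779.
The centroid of a semicircle lies 4r/(3π) = 0.251677 m from the diameter, here below the top edge, so y_c = 2.9 + 0.251677 = 3.15168 m and h_c = 3.15168 × 0.425779 = 1.34192 m.
A = πr²/2 = π × 0.593²/2 = 0.552369 m².
Resultant F = γ·h_c·A = 12.3606 × 1.34192 × 0.552369 = 9.16211 kN.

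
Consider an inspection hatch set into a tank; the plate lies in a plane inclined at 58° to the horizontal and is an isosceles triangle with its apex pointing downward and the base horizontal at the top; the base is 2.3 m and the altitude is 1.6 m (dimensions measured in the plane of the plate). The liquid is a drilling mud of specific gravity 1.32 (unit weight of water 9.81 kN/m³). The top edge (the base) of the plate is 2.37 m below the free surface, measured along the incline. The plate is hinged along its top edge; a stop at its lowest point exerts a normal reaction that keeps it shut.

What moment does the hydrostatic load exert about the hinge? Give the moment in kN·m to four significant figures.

γ = 1.32 × 9.81 = 12.9492 kN/m³.
Let θ = 58° be the plate's angle to the horizontal; measure y along the incline from where the plane meets the free surface. Vertical depth h = y·sinθ with sinθ = 0.848048.
With the apex down, the centroid sits h/3 = 1.6/3 = 0.533333 m below the base (the top edge), so y_c = 2.37 + 0.533333 = 2.90333 m and h_c = 2.90333 × 0.848048 = 2.46216 m.
A = ½ × 2.3 × 1.6 = 1.84 m².
Resultant F = γ·h_c·A = 12.9492 × 2.46216 × 1.84 = 58.6647 kN.
I_c = b·h³/36 = 2.3 × 1.6³/36 = 0.261689 m⁴.
Centre of pressure: y_p = y_c + I_c/(y_c·A) = 2.90333 + 0.261689/(2.90333 × 1.84) = 2.90333 + 0.0489859 = 2.95232 m along the plane.
The resultant acts 0.533333 + 0.0489859 = 0.582319 m (along the plate) below the hinge at the top edge, so the moment about the hinge is M = F × 0.582319 = 58.6647 × 0.582319 = 34.1616 kN·m.

M ≈ 34.16 kN·m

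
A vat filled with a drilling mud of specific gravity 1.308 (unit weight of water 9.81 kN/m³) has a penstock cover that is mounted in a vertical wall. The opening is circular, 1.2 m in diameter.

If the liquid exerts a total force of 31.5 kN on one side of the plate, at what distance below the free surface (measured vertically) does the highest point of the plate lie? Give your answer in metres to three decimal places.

γ = 1.308 × 9.81 = 12.83148 kN/m³.
A = π(0.6)² = 1.13097 m².
From F = γ·h_c·A, the centroid depth is h_c = 31.5/(12.83148 × 1.13097) = 2.17061 m.
The centroid is at the centre, 0.6 m below the top of the plate, so the highest point sits at h_top = 2.17061 − 0.6 = 1.57061 m below the surface.

d_top ≈ 1.571 m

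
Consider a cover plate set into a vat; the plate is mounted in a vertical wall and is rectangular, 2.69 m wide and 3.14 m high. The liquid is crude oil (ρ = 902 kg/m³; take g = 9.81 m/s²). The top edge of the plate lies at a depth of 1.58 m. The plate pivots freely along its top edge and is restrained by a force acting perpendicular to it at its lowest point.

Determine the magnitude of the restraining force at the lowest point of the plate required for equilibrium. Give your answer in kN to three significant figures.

P ≈ 137 kN

γ = ρg = 902 × 9.81 / 1000 = 8.84862 kN/m³.
The centroid lies 3.14/2 = 1.57 m below the top edge, so the centroid depth is h_c = 1.58 + 1.57 = 3.15 m.
A = 2.69 × 3.14 = 8.4466 m².
Resultant F = γ·h_c·A = 8.84862 × 3.15 × 8.4466 = 235.433 kN.
I_c = b·h³/12 = 2.69 × 3.14³/12 = 6.94001 m⁴.
Centre of pressure: y_p = y_c + I_c/(y_c·A) = 3.15 + 6.94001/(3.15 × 8.4466) = 3.15 + 0.260836 = 3.41084 m along the plane.
The resultant acts 1.57 + 0.260836 = 1.83084 m (along the plate) below the hinge at the top edge, so the moment about the hinge is M = F × 1.83084 = 235.433 × 1.83084 = 431.04 kN·m.
A normal force at the bottom, 3.14 m from the hinge, must supply this moment: P = 431.04/3.14 = 137.274 kN.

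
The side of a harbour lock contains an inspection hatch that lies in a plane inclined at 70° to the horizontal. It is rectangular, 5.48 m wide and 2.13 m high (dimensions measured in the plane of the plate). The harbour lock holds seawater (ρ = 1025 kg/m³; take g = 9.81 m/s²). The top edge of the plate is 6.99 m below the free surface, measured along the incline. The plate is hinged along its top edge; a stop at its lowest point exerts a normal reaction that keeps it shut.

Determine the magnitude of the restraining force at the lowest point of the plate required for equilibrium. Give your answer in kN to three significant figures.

γ = ρg = 1025 × 9.81 / 1000 = 10.05525 kN/m³.
Let θ = 70° be the plate's angle to the horizontal; measure y along the incline from where the plane meets the free surface. Vertical depth h = y·sinθ with sinθ = 0.939693.
The centroid lies 2.13/2 = 1.065 m below the top edge, so y_c = 6.99 + 1.065 = 8.055 m and h_c = 8.055 × 0.939693 = 7.56923 m.
A = 5.48 × 2.13 = 11.6724 m².
Resultant F = γ·h_c·A = 10.05525 × 7.56923 × 11.6724 = 888.392 kN.
I_c = b·h³/12 = 5.48 × 2.13³/12 = 4.41304 m⁴.
Centre of pressure: y_p = y_c + I_c/(y_c·A) = 8.055 + 4.41304/(8.055 × 11.6724) = 8.055 + 0.0469367 = 8.10194 m along the plane.
The resultant acts 1.065 + 0.0469367 = 1.11194 m (along the plate) below the hinge at the top edge, so the moment about the hinge is M = F × 1.11194 = 888.392 × 1.11194 = 987.839 kN·m.
A normal force at the bottom, 2.13 m from the hinge, must supply this moment: P = 987.839/2.13 = 463.774 kN.

P ≈ 464 kN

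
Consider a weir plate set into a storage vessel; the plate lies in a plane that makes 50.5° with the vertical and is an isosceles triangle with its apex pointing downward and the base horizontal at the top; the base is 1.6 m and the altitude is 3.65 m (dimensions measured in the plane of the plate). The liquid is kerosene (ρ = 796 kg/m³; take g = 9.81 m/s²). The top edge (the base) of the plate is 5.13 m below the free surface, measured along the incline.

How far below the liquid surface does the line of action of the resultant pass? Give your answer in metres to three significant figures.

h_p = 4.11 m

γ = ρg = 796 × 9.81 / 1000 = 7.80876 kN/m³.
The plate makes 50.5° with the vertical, i.e. θ = 90° − 50.5° = 39.5° to the horizontal. Measuring y along the incline from the free-surface line, vertical depth h = y·sinθ with sinθ = 0.636078.
With the apex down, the centroid sits h/3 = 3.65/3 = 1.21667 m below the base (the top edge), so y_c = 5.13 + 1.21667 = 6.34667 m and h_c = 6.34667 × 0.636078 = 4.03698 m.
A = ½ × 1.6 × 3.65 = 2.92 m².
Resultant F = γ·h_c·A = 7.80876 × 4.03698 × 2.92 = 92.0495 kN.
I_c = b·h³/36 = 1.6 × 3.65³/36 = 2.16121 m⁴.
Centre of pressure: y_p = y_c + I_c/(y_c·A) = 6.34667 + 2.16121/(6.34667 × 2.92) = 6.34667 + 0.116619 = 6.46329 m along the plane.
Vertically, h_p = y_p·sinθ = 6.46329 × 0.636078 = 4.11116 m.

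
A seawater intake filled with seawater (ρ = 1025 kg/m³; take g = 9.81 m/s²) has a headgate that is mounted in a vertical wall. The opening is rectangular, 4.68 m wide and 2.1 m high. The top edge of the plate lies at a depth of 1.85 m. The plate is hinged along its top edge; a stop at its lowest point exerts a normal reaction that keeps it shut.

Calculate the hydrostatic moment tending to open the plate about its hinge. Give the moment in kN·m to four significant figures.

M ≈ 337.2 kN·m

γ = ρg = 1025 × 9.81 / 1000 = 10.05525 kN/m³.
The centroid lies 2.1/2 = 1.05 m below the top edge, so the centroid depth is h_c = 1.85 + 1.05 = 2.9 m.
A = 4.68 × 2.1 = 9.828 m².
Resultant F = γ·h_c·A = 10.05525 × 2.9 × 9.828 = 286.587 kN.
I_c = b·h³/12 = 4.68 × 2.1³/12 = 3.61179 m⁴.
Centre of pressure: y_p = y_c + I_c/(y_c·A) = 2.9 + 3.61179/(2.9 × 9.828) = 2.9 + 0.126724 = 3.02672 m along the plane.
The resultant acts 1.05 + 0.126724 = 1.17672 m (along the plate) below the hinge at the top edge, so the moment about the hinge is M = F × 1.17672 = 286.587 × 1.17672 = 337.233 kN·m.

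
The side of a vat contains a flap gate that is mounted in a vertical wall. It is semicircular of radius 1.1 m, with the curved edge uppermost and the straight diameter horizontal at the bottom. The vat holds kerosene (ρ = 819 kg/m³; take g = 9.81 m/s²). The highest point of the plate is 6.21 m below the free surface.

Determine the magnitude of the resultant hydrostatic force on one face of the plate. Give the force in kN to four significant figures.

F ≈ 104.5 kN

γ = ρg = 819 × 9.81 / 1000 = 8.03439 kN/m³.
The centroid lies 4r/(3π) = 0.466854 m above the diameter, so r − 4r/(3π) = 1.1 − 0.466854 = 0.633146 m below the topmost point, so the centroid depth is h_c = 6.21 + 0.633146 = 6.84315 m.
A = πr²/2 = π × 1.1²/2 = 1.90066 m².
Resultant F = γ·h_c·A = 8.03439 × 6.84315 × 1.90066 = 104.499 kN.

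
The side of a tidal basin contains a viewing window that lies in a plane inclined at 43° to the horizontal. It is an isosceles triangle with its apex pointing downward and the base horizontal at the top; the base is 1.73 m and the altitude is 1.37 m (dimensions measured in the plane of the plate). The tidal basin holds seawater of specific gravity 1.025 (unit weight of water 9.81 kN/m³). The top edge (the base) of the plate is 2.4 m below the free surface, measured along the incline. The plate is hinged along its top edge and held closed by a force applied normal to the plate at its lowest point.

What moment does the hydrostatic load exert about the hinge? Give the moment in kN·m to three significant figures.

M ≈ 11.4 kN·m

γ = 1.025 × 9.81 = 10.05525 kN/m³.
Let θ = 43° be the plate's angle to the horizontal; measure y along the incline from where the plane meets the free surface. Vertical depth h = y·sinθ with sinθ = 0.681998.
With the apex down, the centroid sits h/3 = 1.37/3 = 0.456667 m below the base (the top edge), so y_c = 2.4 + 0.456667 = 2.85667 m and h_c = 2.85667 × 0.681998 = 1.94824 m.
A = ½ × 1.73 × 1.37 = 1.18505 m².
Resultant F = γ·h_c·A = 10.05525 × 1.94824 × 1.18505 = 23.2152 kN.
I_c = b·h³/36 = 1.73 × 1.37³/36 = 0.123568 m⁴.
Centre of pressure: y_p = y_c + I_c/(y_c·A) = 2.85667 + 0.123568/(2.85667 × 1.18505) = 2.85667 + 0.0365014 = 2.89317 m along the plane.
The resultant acts 0.456667 + 0.0365014 = 0.493168 m (along the plate) below the hinge at the top edge, so the moment about the hinge is M = F × 0.493168 = 23.2152 × 0.493168 = 11.449 kN·m.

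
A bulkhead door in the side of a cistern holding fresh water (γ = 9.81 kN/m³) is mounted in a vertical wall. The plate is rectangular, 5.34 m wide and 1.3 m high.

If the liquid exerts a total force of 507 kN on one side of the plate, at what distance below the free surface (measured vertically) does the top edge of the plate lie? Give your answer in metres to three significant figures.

d_top ≈ 6.79 m

γ = 9.81 kN/m³.
A = 5.34 × 1.3 = 6.942 m².
From F = γ·h_c·A, the centroid depth is h_c = 507/(9.81 × 6.942) = 7.44482 m.
The centroid lies 1.3/2 = 0.65 m below the top edge, so the top edge sits at h_top = 7.44482 − 0.65 = 6.79482 m below the surface.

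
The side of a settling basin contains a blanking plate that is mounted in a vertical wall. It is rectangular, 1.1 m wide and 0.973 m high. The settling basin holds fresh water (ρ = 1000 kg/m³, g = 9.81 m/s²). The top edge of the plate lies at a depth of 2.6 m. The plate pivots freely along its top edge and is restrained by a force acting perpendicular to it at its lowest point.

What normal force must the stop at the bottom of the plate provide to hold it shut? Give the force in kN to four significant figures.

P ≈ 17.05 kN

γ = ρg = 1000 × 9.81 = 9810 N/m³ = 9.81 kN/m³.
The centroid lies 0.973/2 = 0.4865 m below the top edge, so the centroid depth is h_c = 2.6 + 0.4865 = 3.0865 m.
A = 1.1 × 0.973 = 1.0703 m².
Resultant F = γ·h_c·A = 9.81 × 3.0865 × 1.0703 = 32.4071 kN.
I_c = b·h³/12 = 1.1 × 0.973³/12 = 0.0844403 m⁴.
Centre of pressure: y_p = y_c + I_c/(y_c·A) = 3.0865 + 0.0844403/(3.0865 × 1.0703) = 3.0865 + 0.025561 = 3.11206 m along the plane.
The resultant acts 0.4865 + 0.025561 = 0.512061 m (along the plate) below the hinge at the top edge, so the moment about the hinge is M = F × 0.512061 = 32.4071 × 0.512061 = 16.5944 kN·m.
A normal force at the bottom, 0.973 m from the hinge, must supply this moment: P = 16.5944/0.973 = 17.0549 kN.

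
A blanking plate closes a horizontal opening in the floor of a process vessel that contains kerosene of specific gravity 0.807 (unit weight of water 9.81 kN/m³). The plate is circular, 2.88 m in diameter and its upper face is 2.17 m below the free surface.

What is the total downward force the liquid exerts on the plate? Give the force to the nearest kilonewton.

γ = 0.807 × 9.81 = 7.91667 kN/m³.
The plate is horizontal, so pressure is uniform at p = γ·h = 7.91667 × 2.17 = 17.1792 kN/m².
A = π(1.44)² = 6.51441 m².
F = p·A = 17.1792 × 6.51441 = 111.912 kN.

F ≈ 112 kN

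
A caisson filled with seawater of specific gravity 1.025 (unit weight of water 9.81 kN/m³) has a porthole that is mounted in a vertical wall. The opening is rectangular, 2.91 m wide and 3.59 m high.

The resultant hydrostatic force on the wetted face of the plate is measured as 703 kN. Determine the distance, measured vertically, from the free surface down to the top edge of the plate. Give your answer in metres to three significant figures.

d_top ≈ 4.90 m

γ = 1.025 × 9.81 = 10.05525 kN/m³.
A = 2.91 × 3.59 = 10.4469 m².
From F = γ·h_c·A, the centroid depth is h_c = 703/(10.05525 × 10.4469) = 6.69229 m.
The centroid lies 3.59/2 = 1.795 m below the top edge, so the top edge sits at h_top = 6.69229 − 1.795 = 4.89729 m below the surface.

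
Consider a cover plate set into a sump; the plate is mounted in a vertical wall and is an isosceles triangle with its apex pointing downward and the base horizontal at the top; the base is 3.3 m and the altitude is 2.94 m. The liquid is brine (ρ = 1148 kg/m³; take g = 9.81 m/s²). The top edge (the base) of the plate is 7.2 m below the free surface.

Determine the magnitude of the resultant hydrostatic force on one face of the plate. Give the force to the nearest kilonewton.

F ≈ 447 kN

γ = ρg = 1148 × 9.81 / 1000 = 11.26188 kN/m³.
With the apex down, the centroid sits h/3 = 2.94/3 = 0.98 m below the base (the top edge), so the centroid depth is h_c = 7.2 + 0.98 = 8.18 m.
A = ½ × 3.3 × 2.94 = 4.851 m².
Resultant F = γ·h_c·A = 11.26188 × 8.18 × 4.851 = 446.885 kN.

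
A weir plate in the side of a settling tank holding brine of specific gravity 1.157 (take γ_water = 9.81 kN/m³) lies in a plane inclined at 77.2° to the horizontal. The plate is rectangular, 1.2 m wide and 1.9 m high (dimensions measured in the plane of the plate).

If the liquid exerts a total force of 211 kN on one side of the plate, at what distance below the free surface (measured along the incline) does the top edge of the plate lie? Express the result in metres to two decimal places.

y_top ≈ 7.41 m

γ = 1.157 × 9.81 = 11.35017 kN/m³.
A = 1.2 × 1.9 = 2.28 m².
From F = γ·h_c·A, the centroid depth is h_c = 211/(11.35017 × 2.28) = 8.15352 m.
Let θ = 77.2° be the plate's angle to the horizontal; measure y along the incline from where the plane meets the free surface. Vertical depth h = y·sinθ with sinθ = 0.975149.
Along the incline, y_c = h_c/sinθ = 8.15352/0.975149 = 8.36131 m.
The centroid lies 1.9/2 = 0.95 m below the top edge, so the top edge sits at y_top = 8.36131 − 0.95 = 7.41131 m along the incline.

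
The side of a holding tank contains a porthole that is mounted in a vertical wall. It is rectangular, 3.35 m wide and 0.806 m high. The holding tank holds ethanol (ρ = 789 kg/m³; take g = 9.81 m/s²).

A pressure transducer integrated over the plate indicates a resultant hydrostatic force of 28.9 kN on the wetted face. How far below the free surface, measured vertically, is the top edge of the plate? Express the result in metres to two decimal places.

γ = ρg = 789 × 9.81 / 1000 = 7.74009 kN/m³.
A = 3.35 × 0.806 = 2.7001 m².
From F = γ·h_c·A, the centroid depth is h_c = 28.9/(7.74009 × 2.7001) = 1.38284 m.
The centroid lies 0.806/2 = 0.403 m below the top edge, so the top edge sits at h_top = 1.38284 − 0.403 = 0.97984 m below the surface.

d_top ≈ 0.98 m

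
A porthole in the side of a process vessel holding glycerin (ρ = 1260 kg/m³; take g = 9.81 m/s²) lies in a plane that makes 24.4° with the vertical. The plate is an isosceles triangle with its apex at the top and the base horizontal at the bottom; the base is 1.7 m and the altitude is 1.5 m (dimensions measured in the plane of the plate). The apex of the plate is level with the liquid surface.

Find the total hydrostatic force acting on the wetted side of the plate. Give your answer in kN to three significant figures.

γ = ρg = 1260 × 9.81 / 1000 = 12.3606 kN/m³.
The plate makes 24.4° with the vertical, i.e. θ = 90° − 24.4° = 65.6° to the horizontal. Measuring y along the incline from the free-surface line, vertical depth h = y·sinθ with sinθ = 0.910684.
With the apex up, the centroid sits 2h/3 = 2 × 1.5/3 = 1 m below the apex, so y_c = 1 m and h_c = 1 × 0.910684 = 0.910684 m.
A = ½ × 1.7 × 1.5 = 1.275 m².
Resultant F = γ·h_c·A = 12.3606 × 0.910684 × 1.275 = 14.3522 kN.

F ≈ 14.4 kN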